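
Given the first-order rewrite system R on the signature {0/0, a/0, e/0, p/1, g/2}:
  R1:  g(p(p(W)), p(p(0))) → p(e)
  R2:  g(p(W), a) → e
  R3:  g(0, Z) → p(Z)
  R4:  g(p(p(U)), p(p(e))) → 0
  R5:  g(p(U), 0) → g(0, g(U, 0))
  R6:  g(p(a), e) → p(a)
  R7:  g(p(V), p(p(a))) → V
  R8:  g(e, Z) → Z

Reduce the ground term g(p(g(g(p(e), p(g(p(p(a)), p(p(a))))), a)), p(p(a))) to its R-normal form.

1. g(p(g(g(p(e), p(g(p(p(a)), p(p(a))))), a)), p(p(a)))  →  g(g(p(e), p(g(p(p(a)), p(p(a))))), a)   [R7 at ε]
2. g(g(p(e), p(g(p(p(a)), p(p(a))))), a)  →  g(g(p(e), p(p(a))), a)   [R7 at 1.2.1]
3. g(g(p(e), p(p(a))), a)  →  g(e, a)   [R7 at 1]
4. g(e, a)  →  a   [R8 at ε]

a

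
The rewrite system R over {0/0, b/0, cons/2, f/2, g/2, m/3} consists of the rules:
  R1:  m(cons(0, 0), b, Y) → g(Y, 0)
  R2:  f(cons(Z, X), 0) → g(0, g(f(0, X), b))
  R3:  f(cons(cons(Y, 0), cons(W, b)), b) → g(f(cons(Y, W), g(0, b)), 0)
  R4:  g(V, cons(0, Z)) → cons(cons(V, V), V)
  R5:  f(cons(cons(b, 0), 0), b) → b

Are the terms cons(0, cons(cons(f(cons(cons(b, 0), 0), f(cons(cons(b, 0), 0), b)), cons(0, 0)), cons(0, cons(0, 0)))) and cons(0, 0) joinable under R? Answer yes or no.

Reduce t₁ = cons(0, cons(cons(f(cons(cons(b, 0), 0), f(cons(cons(b, 0), 0), b)), cons(0, 0)), cons(0, cons(0, 0)))):
1. cons(0, cons(cons(f(cons(cons(b, 0), 0), f(cons(cons(b, 0), 0), b)), cons(0, 0)), cons(0, cons(0, 0))))  →  cons(0, cons(cons(f(cons(cons(b, 0), 0), b), cons(0, 0)), cons(0, cons(0, 0))))   [R5 at 2.1.1.2]
2. cons(0, cons(cons(f(cons(cons(b, 0), 0), b), cons(0, 0)), cons(0, cons(0, 0))))  →  cons(0, cons(cons(b, cons(0, 0)), cons(0, cons(0, 0))))   [R5 at 2.1.1]

Reduce t₂ = cons(0, 0):

no — NF(t₁) = cons(0, cons(cons(b, cons(0, 0)), cons(0, cons(0, 0)))), NF(t₂) = cons(0, 0)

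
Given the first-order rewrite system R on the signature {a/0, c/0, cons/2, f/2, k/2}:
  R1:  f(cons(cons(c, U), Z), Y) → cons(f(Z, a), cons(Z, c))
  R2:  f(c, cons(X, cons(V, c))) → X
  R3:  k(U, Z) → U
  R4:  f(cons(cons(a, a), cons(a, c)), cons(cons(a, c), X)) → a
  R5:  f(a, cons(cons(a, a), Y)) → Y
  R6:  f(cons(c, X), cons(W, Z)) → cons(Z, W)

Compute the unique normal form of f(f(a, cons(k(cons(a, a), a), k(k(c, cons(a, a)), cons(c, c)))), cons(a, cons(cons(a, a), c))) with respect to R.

a

1. f(f(a, cons(k(cons(a, a), a), k(k(c, cons(a, a)), cons(c, c)))), cons(a, cons(cons(a, a), c)))  →  f(f(a, cons(cons(a, a), k(k(c, cons(a, a)), cons(c, c)))), cons(a, cons(cons(a, a), c)))   [R3 at 1.2.1]
2. f(f(a, cons(cons(a, a), k(k(c, cons(a, a)), cons(c, c)))), cons(a, cons(cons(a, a), c)))  →  f(k(k(c, cons(a, a)), cons(c, c)), cons(a, cons(cons(a, a), c)))   [R5 at 1]
3. f(k(k(c, cons(a, a)), cons(c, c)), cons(a, cons(cons(a, a), c)))  →  f(k(c, cons(a, a)), cons(a, cons(cons(a, a), c)))   [R3 at 1]
4. f(k(c, cons(a, a)), cons(a, cons(cons(a, a), c)))  →  f(c, cons(a, cons(cons(a, a), c)))   [R3 at 1]
5. f(c, cons(a, cons(cons(a, a), c)))  →  a   [R2 at ε]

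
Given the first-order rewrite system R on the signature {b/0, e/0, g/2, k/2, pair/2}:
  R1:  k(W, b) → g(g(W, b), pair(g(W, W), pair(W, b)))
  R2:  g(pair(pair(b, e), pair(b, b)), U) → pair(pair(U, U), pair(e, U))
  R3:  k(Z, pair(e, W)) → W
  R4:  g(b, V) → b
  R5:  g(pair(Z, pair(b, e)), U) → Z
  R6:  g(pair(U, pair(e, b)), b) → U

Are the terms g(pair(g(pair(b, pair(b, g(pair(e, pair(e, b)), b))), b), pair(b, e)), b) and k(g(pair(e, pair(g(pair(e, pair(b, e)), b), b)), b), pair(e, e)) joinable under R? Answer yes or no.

no — NF(t₁) = b, NF(t₂) = e

Reduce t₁ = g(pair(g(pair(b, pair(b, g(pair(e, pair(e, b)), b))), b), pair(b, e)), b):
1. g(pair(g(pair(b, pair(b, g(pair(e, pair(e, b)), b))), b), pair(b, e)), b)  →  g(pair(b, pair(b, g(pair(e, pair(e, b)), b))), b)   [R5 at ε]
2. g(pair(b, pair(b, g(pair(e, pair(e, b)), b))), b)  →  g(pair(b, pair(b, e)), b)   [R6 at 1.2.2]
3. g(pair(b, pair(b, e)), b)  →  b   [R5 at ε]

Reduce t₂ = k(g(pair(e, pair(g(pair(e, pair(b, e)), b), b)), b), pair(e, e)):
1. k(g(pair(e, pair(g(pair(e, pair(b, e)), b), b)), b), pair(e, e))  →  e   [R3 at ε]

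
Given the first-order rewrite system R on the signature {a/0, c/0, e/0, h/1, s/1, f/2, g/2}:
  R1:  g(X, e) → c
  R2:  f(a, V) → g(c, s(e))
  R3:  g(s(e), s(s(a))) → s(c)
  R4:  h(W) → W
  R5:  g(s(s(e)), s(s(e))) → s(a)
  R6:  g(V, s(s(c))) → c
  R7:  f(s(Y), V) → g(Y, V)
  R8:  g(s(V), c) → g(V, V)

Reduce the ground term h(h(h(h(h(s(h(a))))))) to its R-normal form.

s(a)

1. h(h(h(h(h(s(h(a)))))))  →  h(h(h(h(s(h(a))))))   [R4 at ε]
2. h(h(h(h(s(h(a))))))  →  h(h(h(s(h(a)))))   [R4 at ε]
3. h(h(h(s(h(a)))))  →  h(h(s(h(a))))   [R4 at ε]
4. h(h(s(h(a))))  →  h(s(h(a)))   [R4 at ε]
5. h(s(h(a)))  →  s(h(a))   [R4 at ε]
6. s(h(a))  →  s(a)   [R4 at 1]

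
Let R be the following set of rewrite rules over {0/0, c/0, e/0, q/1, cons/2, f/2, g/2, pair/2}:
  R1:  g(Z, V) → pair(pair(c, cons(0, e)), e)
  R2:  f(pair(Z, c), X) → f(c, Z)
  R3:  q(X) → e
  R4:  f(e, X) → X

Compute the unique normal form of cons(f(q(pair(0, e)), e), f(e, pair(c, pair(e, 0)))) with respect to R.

1. cons(f(q(pair(0, e)), e), f(e, pair(c, pair(e, 0))))  →  cons(f(e, e), f(e, pair(c, pair(e, 0))))   [R3 at 1.1]
2. cons(f(e, e), f(e, pair(c, pair(e, 0))))  →  cons(e, f(e, pair(c, pair(e, 0))))   [R4 at 1]
3. cons(e, f(e, pair(c, pair(e, 0))))  →  cons(e, pair(c, pair(e, 0)))   [R4 at 2]

cons(e, pair(c, pair(e, 0)))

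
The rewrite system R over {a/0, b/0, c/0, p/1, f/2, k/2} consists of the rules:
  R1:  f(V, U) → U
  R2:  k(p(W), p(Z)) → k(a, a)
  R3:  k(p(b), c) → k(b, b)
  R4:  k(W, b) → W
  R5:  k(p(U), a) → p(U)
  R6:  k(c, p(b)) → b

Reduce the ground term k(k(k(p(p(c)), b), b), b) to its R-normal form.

p(p(c))

1. k(k(k(p(p(c)), b), b), b)  →  k(k(p(p(c)), b), b)   [R4 at ε]
2. k(k(p(p(c)), b), b)  →  k(p(p(c)), b)   [R4 at ε]
3. k(p(p(c)), b)  →  p(p(c))   [R4 at ε]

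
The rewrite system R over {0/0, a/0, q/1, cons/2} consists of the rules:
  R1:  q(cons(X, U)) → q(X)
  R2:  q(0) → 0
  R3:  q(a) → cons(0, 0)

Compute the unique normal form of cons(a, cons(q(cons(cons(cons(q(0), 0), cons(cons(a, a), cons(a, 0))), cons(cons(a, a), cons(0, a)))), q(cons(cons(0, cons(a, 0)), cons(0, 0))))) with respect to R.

cons(a, cons(0, 0))

1. cons(a, cons(q(cons(cons(cons(q(0), 0), cons(cons(a, a), cons(a, 0))), cons(cons(a, a), cons(0, a)))), q(cons(cons(0, cons(a, 0)), cons(0, 0)))))  →  cons(a, cons(q(cons(cons(q(0), 0), cons(cons(a, a), cons(a, 0)))), q(cons(cons(0, cons(a, 0)), cons(0, 0)))))   [R1 at 2.1]
2. cons(a, cons(q(cons(cons(q(0), 0), cons(cons(a, a), cons(a, 0)))), q(cons(cons(0, cons(a, 0)), cons(0, 0)))))  →  cons(a, cons(q(cons(q(0), 0)), q(cons(cons(0, cons(a, 0)), cons(0, 0)))))   [R1 at 2.1]
3. cons(a, cons(q(cons(q(0), 0)), q(cons(cons(0, cons(a, 0)), cons(0, 0)))))  →  cons(a, cons(q(q(0)), q(cons(cons(0, cons(a, 0)), cons(0, 0)))))   [R1 at 2.1]
4. cons(a, cons(q(q(0)), q(cons(cons(0, cons(a, 0)), cons(0, 0)))))  →  cons(a, cons(q(0), q(cons(cons(0, cons(a, 0)), cons(0, 0)))))   [R2 at 2.1.1]
5. cons(a, cons(q(0), q(cons(cons(0, cons(a, 0)), cons(0, 0)))))  →  cons(a, cons(0, q(cons(cons(0, cons(a, 0)), cons(0, 0)))))   [R2 at 2.1]
6. cons(a, cons(0, q(cons(cons(0, cons(a, 0)), cons(0, 0)))))  →  cons(a, cons(0, q(cons(0, cons(a, 0)))))   [R1 at 2.2]
7. cons(a, cons(0, q(cons(0, cons(a, 0)))))  →  cons(a, cons(0, q(0)))   [R1 at 2.2]
8. cons(a, cons(0, q(0)))  →  cons(a, cons(0, 0))   [R2 at 2.2]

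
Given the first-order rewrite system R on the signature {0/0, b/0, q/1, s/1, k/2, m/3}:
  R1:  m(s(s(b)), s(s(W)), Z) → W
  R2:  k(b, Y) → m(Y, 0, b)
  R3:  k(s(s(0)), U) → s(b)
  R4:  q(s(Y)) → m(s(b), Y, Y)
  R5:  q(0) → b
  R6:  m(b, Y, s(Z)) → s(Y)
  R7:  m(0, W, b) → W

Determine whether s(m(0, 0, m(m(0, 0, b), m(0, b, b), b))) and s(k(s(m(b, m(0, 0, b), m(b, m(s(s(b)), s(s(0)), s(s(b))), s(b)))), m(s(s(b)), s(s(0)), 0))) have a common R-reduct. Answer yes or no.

no — NF(t₁) = s(0), NF(t₂) = s(s(b))

Reduce t₁ = s(m(0, 0, m(m(0, 0, b), m(0, b, b), b))):
1. s(m(0, 0, m(m(0, 0, b), m(0, b, b), b)))  →  s(m(0, 0, m(0, m(0, b, b), b)))   [R7 at 1.3.1]
2. s(m(0, 0, m(0, m(0, b, b), b)))  →  s(m(0, 0, m(0, b, b)))   [R7 at 1.3]
3. s(m(0, 0, m(0, b, b)))  →  s(m(0, 0, b))   [R7 at 1.3]
4. s(m(0, 0, b))  →  s(0)   [R7 at 1]

Reduce t₂ = s(k(s(m(b, m(0, 0, b), m(b, m(s(s(b)), s(s(0)), s(s(b))), s(b)))), m(s(s(b)), s(s(0)), 0))):
1. s(k(s(m(b, m(0, 0, b), m(b, m(s(s(b)), s(s(0)), s(s(b))), s(b)))), m(s(s(b)), s(s(0)), 0)))  →  s(k(s(m(b, 0, m(b, m(s(s(b)), s(s(0)), s(s(b))), s(b)))), m(s(s(b)), s(s(0)), 0)))   [R7 at 1.1.1.2]
2. s(k(s(m(b, 0, m(b, m(s(s(b)), s(s(0)), s(s(b))), s(b)))), m(s(s(b)), s(s(0)), 0)))  →  s(k(s(m(b, 0, s(m(s(s(b)), s(s(0)), s(s(b)))))), m(s(s(b)), s(s(0)), 0)))   [R6 at 1.1.1.3]
3. s(k(s(m(b, 0, s(m(s(s(b)), s(s(0)), s(s(b)))))), m(s(s(b)), s(s(0)), 0)))  →  s(k(s(s(0)), m(s(s(b)), s(s(0)), 0)))   [R6 at 1.1.1]
4. s(k(s(s(0)), m(s(s(b)), s(s(0)), 0)))  →  s(s(b))   [R3 at 1]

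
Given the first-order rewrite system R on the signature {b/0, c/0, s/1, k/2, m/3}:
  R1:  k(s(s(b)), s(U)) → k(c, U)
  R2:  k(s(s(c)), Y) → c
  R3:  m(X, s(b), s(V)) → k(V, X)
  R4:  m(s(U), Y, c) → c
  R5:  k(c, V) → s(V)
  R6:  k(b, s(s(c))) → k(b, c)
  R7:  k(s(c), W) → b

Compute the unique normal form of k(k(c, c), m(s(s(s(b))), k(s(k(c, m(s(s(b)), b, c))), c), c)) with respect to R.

1. k(k(c, c), m(s(s(s(b))), k(s(k(c, m(s(s(b)), b, c))), c), c))  →  k(s(c), m(s(s(s(b))), k(s(k(c, m(s(s(b)), b, c))), c), c))   [R5 at 1]
2. k(s(c), m(s(s(s(b))), k(s(k(c, m(s(s(b)), b, c))), c), c))  →  b   [R7 at ε]

b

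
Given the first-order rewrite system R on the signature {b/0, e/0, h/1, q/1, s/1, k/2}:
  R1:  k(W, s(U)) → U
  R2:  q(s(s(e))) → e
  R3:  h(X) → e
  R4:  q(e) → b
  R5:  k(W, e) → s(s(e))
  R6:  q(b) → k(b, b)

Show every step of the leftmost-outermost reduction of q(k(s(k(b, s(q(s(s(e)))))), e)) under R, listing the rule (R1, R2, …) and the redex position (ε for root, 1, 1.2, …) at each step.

e

1. q(k(s(k(b, s(q(s(s(e)))))), e))  →  q(s(s(e)))   [R5 at 1]
2. q(s(s(e)))  →  e   [R2 at ε]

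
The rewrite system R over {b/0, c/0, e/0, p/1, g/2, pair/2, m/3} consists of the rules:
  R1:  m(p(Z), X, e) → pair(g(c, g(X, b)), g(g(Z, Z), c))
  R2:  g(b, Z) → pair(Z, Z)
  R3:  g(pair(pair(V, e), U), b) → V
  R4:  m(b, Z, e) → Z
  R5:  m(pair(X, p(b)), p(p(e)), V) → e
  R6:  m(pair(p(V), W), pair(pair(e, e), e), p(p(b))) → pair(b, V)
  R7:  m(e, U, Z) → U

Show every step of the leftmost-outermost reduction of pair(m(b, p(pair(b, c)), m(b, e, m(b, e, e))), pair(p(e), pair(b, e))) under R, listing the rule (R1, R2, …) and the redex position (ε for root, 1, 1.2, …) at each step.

1. pair(m(b, p(pair(b, c)), m(b, e, m(b, e, e))), pair(p(e), pair(b, e)))  →  pair(m(b, p(pair(b, c)), m(b, e, e)), pair(p(e), pair(b, e)))   [R4 at 1.3.3]
2. pair(m(b, p(pair(b, c)), m(b, e, e)), pair(p(e), pair(b, e)))  →  pair(m(b, p(pair(b, c)), e), pair(p(e), pair(b, e)))   [R4 at 1.3]
3. pair(m(b, p(pair(b, c)), e), pair(p(e), pair(b, e)))  →  pair(p(pair(b, c)), pair(p(e), pair(b, e)))   [R4 at 1]

pair(p(pair(b, c)), pair(p(e), pair(b, e)))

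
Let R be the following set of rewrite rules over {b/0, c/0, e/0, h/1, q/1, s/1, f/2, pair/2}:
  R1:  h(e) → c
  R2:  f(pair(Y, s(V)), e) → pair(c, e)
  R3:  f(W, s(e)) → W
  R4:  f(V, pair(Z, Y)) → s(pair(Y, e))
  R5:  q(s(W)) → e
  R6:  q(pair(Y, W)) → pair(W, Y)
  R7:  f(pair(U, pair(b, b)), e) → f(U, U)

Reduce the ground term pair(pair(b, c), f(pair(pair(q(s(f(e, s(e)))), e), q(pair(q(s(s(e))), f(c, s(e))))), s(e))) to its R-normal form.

pair(pair(b, c), pair(pair(e, e), pair(c, e)))

1. pair(pair(b, c), f(pair(pair(q(s(f(e, s(e)))), e), q(pair(q(s(s(e))), f(c, s(e))))), s(e)))  →  pair(pair(b, c), pair(pair(q(s(f(e, s(e)))), e), q(pair(q(s(s(e))), f(c, s(e))))))   [R3 at 2]
2. pair(pair(b, c), pair(pair(q(s(f(e, s(e)))), e), q(pair(q(s(s(e))), f(c, s(e))))))  →  pair(pair(b, c), pair(pair(e, e), q(pair(q(s(s(e))), f(c, s(e))))))   [R5 at 2.1.1]
3. pair(pair(b, c), pair(pair(e, e), q(pair(q(s(s(e))), f(c, s(e))))))  →  pair(pair(b, c), pair(pair(e, e), pair(f(c, s(e)), q(s(s(e))))))   [R6 at 2.2]
4. pair(pair(b, c), pair(pair(e, e), pair(f(c, s(e)), q(s(s(e))))))  →  pair(pair(b, c), pair(pair(e, e), pair(c, q(s(s(e))))))   [R3 at 2.2.1]
5. pair(pair(b, c), pair(pair(e, e), pair(c, q(s(s(e))))))  →  pair(pair(b, c), pair(pair(e, e), pair(c, e)))   [R5 at 2.2.2]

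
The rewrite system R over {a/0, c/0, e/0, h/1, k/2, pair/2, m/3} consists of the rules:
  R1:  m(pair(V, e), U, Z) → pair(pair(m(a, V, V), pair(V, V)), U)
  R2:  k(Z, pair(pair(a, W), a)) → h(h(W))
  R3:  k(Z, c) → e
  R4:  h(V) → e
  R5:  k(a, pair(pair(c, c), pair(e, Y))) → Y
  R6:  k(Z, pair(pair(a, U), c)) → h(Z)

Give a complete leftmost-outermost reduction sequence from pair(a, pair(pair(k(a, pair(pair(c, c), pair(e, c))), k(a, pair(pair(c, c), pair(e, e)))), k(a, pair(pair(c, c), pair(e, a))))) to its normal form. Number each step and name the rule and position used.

pair(a, pair(pair(c, e), a))

1. pair(a, pair(pair(k(a, pair(pair(c, c), pair(e, c))), k(a, pair(pair(c, c), pair(e, e)))), k(a, pair(pair(c, c), pair(e, a)))))  →  pair(a, pair(pair(c, k(a, pair(pair(c, c), pair(e, e)))), k(a, pair(pair(c, c), pair(e, a)))))   [R5 at 2.1.1]
2. pair(a, pair(pair(c, k(a, pair(pair(c, c), pair(e, e)))), k(a, pair(pair(c, c), pair(e, a)))))  →  pair(a, pair(pair(c, e), k(a, pair(pair(c, c), pair(e, a)))))   [R5 at 2.1.2]
3. pair(a, pair(pair(c, e), k(a, pair(pair(c, c), pair(e, a)))))  →  pair(a, pair(pair(c, e), a))   [R5 at 2.2]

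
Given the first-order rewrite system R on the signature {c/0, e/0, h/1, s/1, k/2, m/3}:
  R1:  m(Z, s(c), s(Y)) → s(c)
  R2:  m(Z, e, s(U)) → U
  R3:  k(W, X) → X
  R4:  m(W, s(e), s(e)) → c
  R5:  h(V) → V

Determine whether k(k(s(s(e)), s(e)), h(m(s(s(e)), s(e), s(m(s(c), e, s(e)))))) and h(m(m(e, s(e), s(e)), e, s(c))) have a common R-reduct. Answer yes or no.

Reduce t₁ = k(k(s(s(e)), s(e)), h(m(s(s(e)), s(e), s(m(s(c), e, s(e)))))):
1. k(k(s(s(e)), s(e)), h(m(s(s(e)), s(e), s(m(s(c), e, s(e))))))  →  h(m(s(s(e)), s(e), s(m(s(c), e, s(e)))))   [R3 at ε]
2. h(m(s(s(e)), s(e), s(m(s(c), e, s(e)))))  →  m(s(s(e)), s(e), s(m(s(c), e, s(e))))   [R5 at ε]
3. m(s(s(e)), s(e), s(m(s(c), e, s(e))))  →  m(s(s(e)), s(e), s(e))   [R2 at 3.1]
4. m(s(s(e)), s(e), s(e))  →  c   [R4 at ε]

Reduce t₂ = h(m(m(e, s(e), s(e)), e, s(c))):
1. h(m(m(e, s(e), s(e)), e, s(c)))  →  m(m(e, s(e), s(e)), e, s(c))   [R5 at ε]
2. m(m(e, s(e), s(e)), e, s(c))  →  c   [R2 at ε]

yes — NF(t₁) = c, NF(t₂) = c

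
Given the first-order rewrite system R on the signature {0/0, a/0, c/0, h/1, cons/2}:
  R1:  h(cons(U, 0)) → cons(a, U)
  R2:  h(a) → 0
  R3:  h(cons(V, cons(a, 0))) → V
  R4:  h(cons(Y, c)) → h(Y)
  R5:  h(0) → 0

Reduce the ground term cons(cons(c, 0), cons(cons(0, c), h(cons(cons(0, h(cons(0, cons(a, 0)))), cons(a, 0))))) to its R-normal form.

cons(cons(c, 0), cons(cons(0, c), cons(0, 0)))

1. cons(cons(c, 0), cons(cons(0, c), h(cons(cons(0, h(cons(0, cons(a, 0)))), cons(a, 0)))))  →  cons(cons(c, 0), cons(cons(0, c), cons(0, h(cons(0, cons(a, 0))))))   [R3 at 2.2]
2. cons(cons(c, 0), cons(cons(0, c), cons(0, h(cons(0, cons(a, 0))))))  →  cons(cons(c, 0), cons(cons(0, c), cons(0, 0)))   [R3 at 2.2.2]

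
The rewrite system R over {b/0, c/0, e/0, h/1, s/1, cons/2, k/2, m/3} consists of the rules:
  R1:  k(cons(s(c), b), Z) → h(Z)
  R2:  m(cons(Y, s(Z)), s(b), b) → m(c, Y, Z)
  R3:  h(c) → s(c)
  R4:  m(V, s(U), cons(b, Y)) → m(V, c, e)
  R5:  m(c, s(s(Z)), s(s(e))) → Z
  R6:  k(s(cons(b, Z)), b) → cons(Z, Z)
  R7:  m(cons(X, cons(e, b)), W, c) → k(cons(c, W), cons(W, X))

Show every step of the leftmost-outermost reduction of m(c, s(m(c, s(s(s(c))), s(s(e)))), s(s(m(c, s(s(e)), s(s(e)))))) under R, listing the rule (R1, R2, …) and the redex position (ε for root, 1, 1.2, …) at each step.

1. m(c, s(m(c, s(s(s(c))), s(s(e)))), s(s(m(c, s(s(e)), s(s(e))))))  →  m(c, s(s(c)), s(s(m(c, s(s(e)), s(s(e))))))   [R5 at 2.1]
2. m(c, s(s(c)), s(s(m(c, s(s(e)), s(s(e))))))  →  m(c, s(s(c)), s(s(e)))   [R5 at 3.1.1]
3. m(c, s(s(c)), s(s(e)))  →  c   [R5 at ε]

c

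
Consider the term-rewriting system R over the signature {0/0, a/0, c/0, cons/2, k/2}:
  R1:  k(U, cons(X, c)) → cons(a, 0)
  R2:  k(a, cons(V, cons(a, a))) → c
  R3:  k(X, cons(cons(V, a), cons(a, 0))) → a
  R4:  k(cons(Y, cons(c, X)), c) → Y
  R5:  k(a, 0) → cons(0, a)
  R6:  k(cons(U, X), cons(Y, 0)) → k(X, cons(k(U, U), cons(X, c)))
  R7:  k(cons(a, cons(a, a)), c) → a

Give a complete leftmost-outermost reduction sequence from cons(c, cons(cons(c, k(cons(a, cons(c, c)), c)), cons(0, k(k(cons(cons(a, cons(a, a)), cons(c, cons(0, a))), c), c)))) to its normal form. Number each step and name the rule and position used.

cons(c, cons(cons(c, a), cons(0, a)))

1. cons(c, cons(cons(c, k(cons(a, cons(c, c)), c)), cons(0, k(k(cons(cons(a, cons(a, a)), cons(c, cons(0, a))), c), c))))  →  cons(c, cons(cons(c, a), cons(0, k(k(cons(cons(a, cons(a, a)), cons(c, cons(0, a))), c), c))))   [R4 at 2.1.2]
2. cons(c, cons(cons(c, a), cons(0, k(k(cons(cons(a, cons(a, a)), cons(c, cons(0, a))), c), c))))  →  cons(c, cons(cons(c, a), cons(0, k(cons(a, cons(a, a)), c))))   [R4 at 2.2.2.1]
3. cons(c, cons(cons(c, a), cons(0, k(cons(a, cons(a, a)), c))))  →  cons(c, cons(cons(c, a), cons(0, a)))   [R7 at 2.2.2]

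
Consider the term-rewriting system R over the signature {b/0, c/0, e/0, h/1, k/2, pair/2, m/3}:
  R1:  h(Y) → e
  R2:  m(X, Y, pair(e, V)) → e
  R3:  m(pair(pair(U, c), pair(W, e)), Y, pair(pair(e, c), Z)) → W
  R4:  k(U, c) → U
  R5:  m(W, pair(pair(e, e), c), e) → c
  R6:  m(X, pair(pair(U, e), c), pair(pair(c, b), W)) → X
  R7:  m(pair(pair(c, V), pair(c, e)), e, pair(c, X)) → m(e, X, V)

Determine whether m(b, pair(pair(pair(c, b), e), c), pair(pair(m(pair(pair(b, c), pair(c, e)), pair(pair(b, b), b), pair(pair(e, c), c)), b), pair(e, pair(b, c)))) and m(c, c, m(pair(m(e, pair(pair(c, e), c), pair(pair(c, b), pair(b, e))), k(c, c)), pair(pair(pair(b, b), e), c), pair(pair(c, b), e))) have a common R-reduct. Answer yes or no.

Reduce t₁ = m(b, pair(pair(pair(c, b), e), c), pair(pair(m(pair(pair(b, c), pair(c, e)), pair(pair(b, b), b), pair(pair(e, c), c)), b), pair(e, pair(b, c)))):
1. m(b, pair(pair(pair(c, b), e), c), pair(pair(m(pair(pair(b, c), pair(c, e)), pair(pair(b, b), b), pair(pair(e, c), c)), b), pair(e, pair(b, c))))  →  m(b, pair(pair(pair(c, b), e), c), pair(pair(c, b), pair(e, pair(b, c))))   [R3 at 3.1.1]
2. m(b, pair(pair(pair(c, b), e), c), pair(pair(c, b), pair(e, pair(b, c))))  →  b   [R6 at ε]

Reduce t₂ = m(c, c, m(pair(m(e, pair(pair(c, e), c), pair(pair(c, b), pair(b, e))), k(c, c)), pair(pair(pair(b, b), e), c), pair(pair(c, b), e))):
1. m(c, c, m(pair(m(e, pair(pair(c, e), c), pair(pair(c, b), pair(b, e))), k(c, c)), pair(pair(pair(b, b), e), c), pair(pair(c, b), e)))  →  m(c, c, pair(m(e, pair(pair(c, e), c), pair(pair(c, b), pair(b, e))), k(c, c)))   [R6 at 3]
2. m(c, c, pair(m(e, pair(pair(c, e), c), pair(pair(c, b), pair(b, e))), k(c, c)))  →  m(c, c, pair(e, k(c, c)))   [R6 at 3.1]
3. m(c, c, pair(e, k(c, c)))  →  e   [R2 at ε]

no — NF(t₁) = b, NF(t₂) = e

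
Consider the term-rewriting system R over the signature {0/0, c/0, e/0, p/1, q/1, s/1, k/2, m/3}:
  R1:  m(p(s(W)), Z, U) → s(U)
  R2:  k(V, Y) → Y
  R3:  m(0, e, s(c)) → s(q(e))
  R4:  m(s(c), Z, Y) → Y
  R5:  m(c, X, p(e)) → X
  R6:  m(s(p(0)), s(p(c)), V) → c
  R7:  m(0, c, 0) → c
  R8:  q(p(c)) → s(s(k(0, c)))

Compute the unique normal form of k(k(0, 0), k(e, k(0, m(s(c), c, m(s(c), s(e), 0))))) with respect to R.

0

1. k(k(0, 0), k(e, k(0, m(s(c), c, m(s(c), s(e), 0)))))  →  k(e, k(0, m(s(c), c, m(s(c), s(e), 0))))   [R2 at ε]
2. k(e, k(0, m(s(c), c, m(s(c), s(e), 0))))  →  k(0, m(s(c), c, m(s(c), s(e), 0)))   [R2 at ε]
3. k(0, m(s(c), c, m(s(c), s(e), 0)))  →  m(s(c), c, m(s(c), s(e), 0))   [R2 at ε]
4. m(s(c), c, m(s(c), s(e), 0))  →  m(s(c), s(e), 0)   [R4 at ε]
5. m(s(c), s(e), 0)  →  0   [R4 at ε]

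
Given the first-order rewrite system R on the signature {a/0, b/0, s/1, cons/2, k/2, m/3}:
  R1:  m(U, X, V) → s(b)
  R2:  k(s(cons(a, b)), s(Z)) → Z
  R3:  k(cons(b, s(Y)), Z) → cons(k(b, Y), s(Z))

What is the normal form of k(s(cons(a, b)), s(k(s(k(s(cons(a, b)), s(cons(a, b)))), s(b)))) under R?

b

1. k(s(cons(a, b)), s(k(s(k(s(cons(a, b)), s(cons(a, b)))), s(b))))  →  k(s(k(s(cons(a, b)), s(cons(a, b)))), s(b))   [R2 at ε]
2. k(s(k(s(cons(a, b)), s(cons(a, b)))), s(b))  →  k(s(cons(a, b)), s(b))   [R2 at 1.1]
3. k(s(cons(a, b)), s(b))  →  b   [R2 at ε]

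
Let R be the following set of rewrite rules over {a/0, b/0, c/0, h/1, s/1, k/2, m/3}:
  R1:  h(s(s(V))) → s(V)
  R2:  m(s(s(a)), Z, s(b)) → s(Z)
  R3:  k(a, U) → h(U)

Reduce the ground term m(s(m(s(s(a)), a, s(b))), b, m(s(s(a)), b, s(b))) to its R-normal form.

1. m(s(m(s(s(a)), a, s(b))), b, m(s(s(a)), b, s(b)))  →  m(s(s(a)), b, m(s(s(a)), b, s(b)))   [R2 at 1.1]
2. m(s(s(a)), b, m(s(s(a)), b, s(b)))  →  m(s(s(a)), b, s(b))   [R2 at 3]
3. m(s(s(a)), b, s(b))  →  s(b)   [R2 at ε]

s(b)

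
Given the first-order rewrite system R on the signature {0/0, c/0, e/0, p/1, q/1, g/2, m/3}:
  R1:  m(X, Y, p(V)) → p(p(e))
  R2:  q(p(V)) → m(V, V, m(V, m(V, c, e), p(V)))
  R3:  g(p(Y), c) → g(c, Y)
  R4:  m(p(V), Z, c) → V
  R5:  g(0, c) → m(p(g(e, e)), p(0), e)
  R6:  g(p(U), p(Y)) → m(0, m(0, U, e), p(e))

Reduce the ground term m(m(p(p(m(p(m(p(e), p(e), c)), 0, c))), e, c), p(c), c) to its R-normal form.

1. m(m(p(p(m(p(m(p(e), p(e), c)), 0, c))), e, c), p(c), c)  →  m(p(m(p(m(p(e), p(e), c)), 0, c)), p(c), c)   [R4 at 1]
2. m(p(m(p(m(p(e), p(e), c)), 0, c)), p(c), c)  →  m(p(m(p(e), p(e), c)), 0, c)   [R4 at ε]
3. m(p(m(p(e), p(e), c)), 0, c)  →  m(p(e), p(e), c)   [R4 at ε]
4. m(p(e), p(e), c)  →  e   [R4 at ε]

e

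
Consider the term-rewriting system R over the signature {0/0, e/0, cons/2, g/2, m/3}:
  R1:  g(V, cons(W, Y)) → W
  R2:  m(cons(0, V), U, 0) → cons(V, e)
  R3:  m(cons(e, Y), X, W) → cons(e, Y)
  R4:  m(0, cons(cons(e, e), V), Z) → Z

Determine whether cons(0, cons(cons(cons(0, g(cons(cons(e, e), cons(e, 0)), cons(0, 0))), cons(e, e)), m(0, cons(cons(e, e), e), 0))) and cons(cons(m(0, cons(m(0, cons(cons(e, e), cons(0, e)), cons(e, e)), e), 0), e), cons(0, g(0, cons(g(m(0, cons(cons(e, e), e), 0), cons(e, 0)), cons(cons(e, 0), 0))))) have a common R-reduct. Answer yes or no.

Reduce t₁ = cons(0, cons(cons(cons(0, g(cons(cons(e, e), cons(e, 0)), cons(0, 0))), cons(e, e)), m(0, cons(cons(e, e), e), 0))):
1. cons(0, cons(cons(cons(0, g(cons(cons(e, e), cons(e, 0)), cons(0, 0))), cons(e, e)), m(0, cons(cons(e, e), e), 0)))  →  cons(0, cons(cons(cons(0, 0), cons(e, e)), m(0, cons(cons(e, e), e), 0)))   [R1 at 2.1.1.2]
2. cons(0, cons(cons(cons(0, 0), cons(e, e)), m(0, cons(cons(e, e), e), 0)))  →  cons(0, cons(cons(cons(0, 0), cons(e, e)), 0))   [R4 at 2.2]

Reduce t₂ = cons(cons(m(0, cons(m(0, cons(cons(e, e), cons(0, e)), cons(e, e)), e), 0), e), cons(0, g(0, cons(g(m(0, cons(cons(e, e), e), 0), cons(e, 0)), cons(cons(e, 0), 0))))):
1. cons(cons(m(0, cons(m(0, cons(cons(e, e), cons(0, e)), cons(e, e)), e), 0), e), cons(0, g(0, cons(g(m(0, cons(cons(e, e), e), 0), cons(e, 0)), cons(cons(e, 0), 0)))))  →  cons(cons(m(0, cons(cons(e, e), e), 0), e), cons(0, g(0, cons(g(m(0, cons(cons(e, e), e), 0), cons(e, 0)), cons(cons(e, 0), 0)))))   [R4 at 1.1.2.1]
2. cons(cons(m(0, cons(cons(e, e), e), 0), e), cons(0, g(0, cons(g(m(0, cons(cons(e, e), e), 0), cons(e, 0)), cons(cons(e, 0), 0)))))  →  cons(cons(0, e), cons(0, g(0, cons(g(m(0, cons(cons(e, e), e), 0), cons(e, 0)), cons(cons(e, 0), 0)))))   [R4 at 1.1]
3. cons(cons(0, e), cons(0, g(0, cons(g(m(0, cons(cons(e, e), e), 0), cons(e, 0)), cons(cons(e, 0), 0)))))  →  cons(cons(0, e), cons(0, g(m(0, cons(cons(e, e), e), 0), cons(e, 0))))   [R1 at 2.2]
4. cons(cons(0, e), cons(0, g(m(0, cons(cons(e, e), e), 0), cons(e, 0))))  →  cons(cons(0, e), cons(0, e))   [R1 at 2.2]

no — NF(t₁) = cons(0, cons(cons(cons(0, 0), cons(e, e)), 0)), NF(t₂) = cons(cons(0, e), cons(0, e))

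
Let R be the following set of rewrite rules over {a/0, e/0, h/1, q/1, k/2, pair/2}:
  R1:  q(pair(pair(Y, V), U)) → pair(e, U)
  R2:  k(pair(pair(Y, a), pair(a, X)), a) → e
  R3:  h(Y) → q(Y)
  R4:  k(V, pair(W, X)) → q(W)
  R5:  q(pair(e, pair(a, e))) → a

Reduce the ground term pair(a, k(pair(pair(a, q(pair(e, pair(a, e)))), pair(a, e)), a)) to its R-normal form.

pair(a, e)

1. pair(a, k(pair(pair(a, q(pair(e, pair(a, e)))), pair(a, e)), a))  →  pair(a, k(pair(pair(a, a), pair(a, e)), a))   [R5 at 2.1.1.2]
2. pair(a, k(pair(pair(a, a), pair(a, e)), a))  →  pair(a, e)   [R2 at 2]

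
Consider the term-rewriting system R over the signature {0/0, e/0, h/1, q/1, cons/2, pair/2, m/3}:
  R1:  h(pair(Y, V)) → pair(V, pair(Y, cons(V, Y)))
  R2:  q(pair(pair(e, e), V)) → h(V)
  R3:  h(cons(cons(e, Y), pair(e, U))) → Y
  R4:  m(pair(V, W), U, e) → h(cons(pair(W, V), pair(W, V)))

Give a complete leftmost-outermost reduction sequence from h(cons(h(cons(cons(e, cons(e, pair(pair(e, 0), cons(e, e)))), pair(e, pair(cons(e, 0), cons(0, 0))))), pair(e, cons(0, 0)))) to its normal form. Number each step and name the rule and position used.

pair(pair(e, 0), cons(e, e))

1. h(cons(h(cons(cons(e, cons(e, pair(pair(e, 0), cons(e, e)))), pair(e, pair(cons(e, 0), cons(0, 0))))), pair(e, cons(0, 0))))  →  h(cons(cons(e, pair(pair(e, 0), cons(e, e))), pair(e, cons(0, 0))))   [R3 at 1.1]
2. h(cons(cons(e, pair(pair(e, 0), cons(e, e))), pair(e, cons(0, 0))))  →  pair(pair(e, 0), cons(e, e))   [R3 at ε]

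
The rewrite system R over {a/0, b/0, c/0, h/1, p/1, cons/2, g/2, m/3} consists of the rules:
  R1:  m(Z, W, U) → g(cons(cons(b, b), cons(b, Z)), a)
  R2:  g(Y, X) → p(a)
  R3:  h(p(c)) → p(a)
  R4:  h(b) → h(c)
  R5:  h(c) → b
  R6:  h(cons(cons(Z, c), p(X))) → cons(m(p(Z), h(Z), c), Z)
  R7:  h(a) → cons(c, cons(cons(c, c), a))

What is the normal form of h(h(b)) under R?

1. h(h(b))  →  h(h(c))   [R4 at 1]
2. h(h(c))  →  h(b)   [R5 at 1]
3. h(b)  →  h(c)   [R4 at ε]
4. h(c)  →  b   [R5 at ε]

b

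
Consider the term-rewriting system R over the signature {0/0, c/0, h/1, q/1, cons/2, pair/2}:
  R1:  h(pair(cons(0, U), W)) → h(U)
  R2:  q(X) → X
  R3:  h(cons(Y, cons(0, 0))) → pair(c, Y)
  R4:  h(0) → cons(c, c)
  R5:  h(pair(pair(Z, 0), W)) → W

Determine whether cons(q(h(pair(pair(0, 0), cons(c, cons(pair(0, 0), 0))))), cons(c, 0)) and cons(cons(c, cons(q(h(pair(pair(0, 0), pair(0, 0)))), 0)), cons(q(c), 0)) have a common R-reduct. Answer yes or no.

yes — NF(t₁) = cons(cons(c, cons(pair(0, 0), 0)), cons(c, 0)), NF(t₂) = cons(cons(c, cons(pair(0, 0), 0)), cons(c, 0))

Reduce t₁ = cons(q(h(pair(pair(0, 0), cons(c, cons(pair(0, 0), 0))))), cons(c, 0)):
1. cons(q(h(pair(pair(0, 0), cons(c, cons(pair(0, 0), 0))))), cons(c, 0))  →  cons(h(pair(pair(0, 0), cons(c, cons(pair(0, 0), 0)))), cons(c, 0))   [R2 at 1]
2. cons(h(pair(pair(0, 0), cons(c, cons(pair(0, 0), 0)))), cons(c, 0))  →  cons(cons(c, cons(pair(0, 0), 0)), cons(c, 0))   [R5 at 1]

Reduce t₂ = cons(cons(c, cons(q(h(pair(pair(0, 0), pair(0, 0)))), 0)), cons(q(c), 0)):
1. cons(cons(c, cons(q(h(pair(pair(0, 0), pair(0, 0)))), 0)), cons(q(c), 0))  →  cons(cons(c, cons(h(pair(pair(0, 0), pair(0, 0))), 0)), cons(q(c), 0))   [R2 at 1.2.1]
2. cons(cons(c, cons(h(pair(pair(0, 0), pair(0, 0))), 0)), cons(q(c), 0))  →  cons(cons(c, cons(pair(0, 0), 0)), cons(q(c), 0))   [R5 at 1.2.1]
3. cons(cons(c, cons(pair(0, 0), 0)), cons(q(c), 0))  →  cons(cons(c, cons(pair(0, 0), 0)), cons(c, 0))   [R2 at 2.1]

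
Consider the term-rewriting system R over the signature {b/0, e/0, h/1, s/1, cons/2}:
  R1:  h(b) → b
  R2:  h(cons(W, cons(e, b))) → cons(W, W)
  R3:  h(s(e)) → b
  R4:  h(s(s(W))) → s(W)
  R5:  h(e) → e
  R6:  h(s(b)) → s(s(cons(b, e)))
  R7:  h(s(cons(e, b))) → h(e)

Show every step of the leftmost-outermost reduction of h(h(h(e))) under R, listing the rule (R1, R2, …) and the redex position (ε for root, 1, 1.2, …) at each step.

e

1. h(h(h(e)))  →  h(h(e))   [R5 at 1.1]
2. h(h(e))  →  h(e)   [R5 at 1]
3. h(e)  →  e   [R5 at ε]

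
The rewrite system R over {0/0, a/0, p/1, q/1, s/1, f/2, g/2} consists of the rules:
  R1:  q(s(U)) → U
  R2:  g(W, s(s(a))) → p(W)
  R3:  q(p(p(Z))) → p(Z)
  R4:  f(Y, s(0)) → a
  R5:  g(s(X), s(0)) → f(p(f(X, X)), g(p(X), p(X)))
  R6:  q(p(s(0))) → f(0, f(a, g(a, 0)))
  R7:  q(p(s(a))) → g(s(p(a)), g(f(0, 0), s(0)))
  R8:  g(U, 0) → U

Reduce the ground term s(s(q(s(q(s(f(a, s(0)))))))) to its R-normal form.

s(s(a))

1. s(s(q(s(q(s(f(a, s(0))))))))  →  s(s(q(s(f(a, s(0))))))   [R1 at 1.1]
2. s(s(q(s(f(a, s(0))))))  →  s(s(f(a, s(0))))   [R1 at 1.1]
3. s(s(f(a, s(0))))  →  s(s(a))   [R4 at 1.1]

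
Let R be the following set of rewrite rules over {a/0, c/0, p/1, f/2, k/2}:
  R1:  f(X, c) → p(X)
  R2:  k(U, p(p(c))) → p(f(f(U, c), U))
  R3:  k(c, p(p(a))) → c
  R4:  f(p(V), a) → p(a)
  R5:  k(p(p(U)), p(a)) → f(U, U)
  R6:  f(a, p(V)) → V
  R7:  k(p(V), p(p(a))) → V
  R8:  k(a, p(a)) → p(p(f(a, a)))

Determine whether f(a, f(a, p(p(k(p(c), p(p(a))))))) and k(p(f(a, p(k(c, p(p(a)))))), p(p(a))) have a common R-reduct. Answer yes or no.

Reduce t₁ = f(a, f(a, p(p(k(p(c), p(p(a))))))):
1. f(a, f(a, p(p(k(p(c), p(p(a)))))))  →  f(a, p(k(p(c), p(p(a)))))   [R6 at 2]
2. f(a, p(k(p(c), p(p(a)))))  →  k(p(c), p(p(a)))   [R6 at ε]
3. k(p(c), p(p(a)))  →  c   [R7 at ε]

Reduce t₂ = k(p(f(a, p(k(c, p(p(a)))))), p(p(a))):
1. k(p(f(a, p(k(c, p(p(a)))))), p(p(a)))  →  f(a, p(k(c, p(p(a)))))   [R7 at ε]
2. f(a, p(k(c, p(p(a)))))  →  k(c, p(p(a)))   [R6 at ε]
3. k(c, p(p(a)))  →  c   [R3 at ε]

yes — NF(t₁) = c, NF(t₂) = c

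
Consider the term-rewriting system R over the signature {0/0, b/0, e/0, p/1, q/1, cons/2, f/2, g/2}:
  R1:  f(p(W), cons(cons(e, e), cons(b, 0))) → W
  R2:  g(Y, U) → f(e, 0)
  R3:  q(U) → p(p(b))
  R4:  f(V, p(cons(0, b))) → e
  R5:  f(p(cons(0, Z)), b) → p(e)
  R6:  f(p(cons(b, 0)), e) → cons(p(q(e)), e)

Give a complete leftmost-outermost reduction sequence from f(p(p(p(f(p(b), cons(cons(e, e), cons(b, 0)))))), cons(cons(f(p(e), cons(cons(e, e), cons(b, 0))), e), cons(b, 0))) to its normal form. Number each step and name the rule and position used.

p(p(b))

1. f(p(p(p(f(p(b), cons(cons(e, e), cons(b, 0)))))), cons(cons(f(p(e), cons(cons(e, e), cons(b, 0))), e), cons(b, 0)))  →  f(p(p(p(b))), cons(cons(f(p(e), cons(cons(e, e), cons(b, 0))), e), cons(b, 0)))   [R1 at 1.1.1.1]
2. f(p(p(p(b))), cons(cons(f(p(e), cons(cons(e, e), cons(b, 0))), e), cons(b, 0)))  →  f(p(p(p(b))), cons(cons(e, e), cons(b, 0)))   [R1 at 2.1.1]
3. f(p(p(p(b))), cons(cons(e, e), cons(b, 0)))  →  p(p(b))   [R1 at ε]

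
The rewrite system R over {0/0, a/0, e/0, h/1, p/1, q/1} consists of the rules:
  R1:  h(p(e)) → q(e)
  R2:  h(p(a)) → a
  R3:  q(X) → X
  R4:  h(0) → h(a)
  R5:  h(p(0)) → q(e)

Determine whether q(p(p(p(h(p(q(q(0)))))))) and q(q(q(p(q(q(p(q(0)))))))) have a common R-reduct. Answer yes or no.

no — NF(t₁) = p(p(p(e))), NF(t₂) = p(p(0))

Reduce t₁ = q(p(p(p(h(p(q(q(0)))))))):
1. q(p(p(p(h(p(q(q(0))))))))  →  p(p(p(h(p(q(q(0)))))))   [R3 at ε]
2. p(p(p(h(p(q(q(0)))))))  →  p(p(p(h(p(q(0))))))   [R3 at 1.1.1.1.1]
3. p(p(p(h(p(q(0))))))  →  p(p(p(h(p(0)))))   [R3 at 1.1.1.1.1]
4. p(p(p(h(p(0)))))  →  p(p(p(q(e))))   [R5 at 1.1.1]
5. p(p(p(q(e))))  →  p(p(p(e)))   [R3 at 1.1.1]

Reduce t₂ = q(q(q(p(q(q(p(q(0)))))))):
1. q(q(q(p(q(q(p(q(0))))))))  →  q(q(p(q(q(p(q(0)))))))   [R3 at ε]
2. q(q(p(q(q(p(q(0)))))))  →  q(p(q(q(p(q(0))))))   [R3 at ε]
3. q(p(q(q(p(q(0))))))  →  p(q(q(p(q(0)))))   [R3 at ε]
4. p(q(q(p(q(0)))))  →  p(q(p(q(0))))   [R3 at 1]
5. p(q(p(q(0))))  →  p(p(q(0)))   [R3 at 1]
6. p(p(q(0)))  →  p(p(0))   [R3 at 1.1]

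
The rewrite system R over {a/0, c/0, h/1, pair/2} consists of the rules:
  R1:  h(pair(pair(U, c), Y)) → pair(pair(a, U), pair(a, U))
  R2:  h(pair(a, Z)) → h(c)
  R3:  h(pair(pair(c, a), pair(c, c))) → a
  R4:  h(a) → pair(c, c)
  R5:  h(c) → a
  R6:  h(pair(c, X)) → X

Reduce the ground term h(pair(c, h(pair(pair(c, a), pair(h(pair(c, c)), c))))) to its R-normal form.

a

1. h(pair(c, h(pair(pair(c, a), pair(h(pair(c, c)), c)))))  →  h(pair(pair(c, a), pair(h(pair(c, c)), c)))   [R6 at ε]
2. h(pair(pair(c, a), pair(h(pair(c, c)), c)))  →  h(pair(pair(c, a), pair(c, c)))   [R6 at 1.2.1]
3. h(pair(pair(c, a), pair(c, c)))  →  a   [R3 at ε]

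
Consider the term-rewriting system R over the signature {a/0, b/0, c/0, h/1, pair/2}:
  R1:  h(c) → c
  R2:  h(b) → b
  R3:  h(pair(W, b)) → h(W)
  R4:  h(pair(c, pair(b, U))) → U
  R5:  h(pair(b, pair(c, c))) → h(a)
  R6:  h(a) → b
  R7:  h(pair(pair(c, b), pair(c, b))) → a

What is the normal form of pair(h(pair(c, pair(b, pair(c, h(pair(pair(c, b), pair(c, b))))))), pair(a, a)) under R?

pair(pair(c, a), pair(a, a))

1. pair(h(pair(c, pair(b, pair(c, h(pair(pair(c, b), pair(c, b))))))), pair(a, a))  →  pair(pair(c, h(pair(pair(c, b), pair(c, b)))), pair(a, a))   [R4 at 1]
2. pair(pair(c, h(pair(pair(c, b), pair(c, b)))), pair(a, a))  →  pair(pair(c, a), pair(a, a))   [R7 at 1.2]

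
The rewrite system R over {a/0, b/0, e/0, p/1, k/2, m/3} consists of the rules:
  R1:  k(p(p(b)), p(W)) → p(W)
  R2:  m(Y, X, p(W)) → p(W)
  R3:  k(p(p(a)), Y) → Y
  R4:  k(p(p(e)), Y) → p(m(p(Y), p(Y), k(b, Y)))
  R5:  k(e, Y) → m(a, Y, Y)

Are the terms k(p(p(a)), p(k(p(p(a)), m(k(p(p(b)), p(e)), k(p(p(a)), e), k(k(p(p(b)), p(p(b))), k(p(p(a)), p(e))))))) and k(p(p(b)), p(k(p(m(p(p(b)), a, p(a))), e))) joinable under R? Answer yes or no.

no — NF(t₁) = p(p(e)), NF(t₂) = p(e)

Reduce t₁ = k(p(p(a)), p(k(p(p(a)), m(k(p(p(b)), p(e)), k(p(p(a)), e), k(k(p(p(b)), p(p(b))), k(p(p(a)), p(e))))))):
1. k(p(p(a)), p(k(p(p(a)), m(k(p(p(b)), p(e)), k(p(p(a)), e), k(k(p(p(b)), p(p(b))), k(p(p(a)), p(e)))))))  →  p(k(p(p(a)), m(k(p(p(b)), p(e)), k(p(p(a)), e), k(k(p(p(b)), p(p(b))), k(p(p(a)), p(e))))))   [R3 at ε]
2. p(k(p(p(a)), m(k(p(p(b)), p(e)), k(p(p(a)), e), k(k(p(p(b)), p(p(b))), k(p(p(a)), p(e))))))  →  p(m(k(p(p(b)), p(e)), k(p(p(a)), e), k(k(p(p(b)), p(p(b))), k(p(p(a)), p(e)))))   [R3 at 1]
3. p(m(k(p(p(b)), p(e)), k(p(p(a)), e), k(k(p(p(b)), p(p(b))), k(p(p(a)), p(e)))))  →  p(m(p(e), k(p(p(a)), e), k(k(p(p(b)), p(p(b))), k(p(p(a)), p(e)))))   [R1 at 1.1]
4. p(m(p(e), k(p(p(a)), e), k(k(p(p(b)), p(p(b))), k(p(p(a)), p(e)))))  →  p(m(p(e), e, k(k(p(p(b)), p(p(b))), k(p(p(a)), p(e)))))   [R3 at 1.2]
5. p(m(p(e), e, k(k(p(p(b)), p(p(b))), k(p(p(a)), p(e)))))  →  p(m(p(e), e, k(p(p(b)), k(p(p(a)), p(e)))))   [R1 at 1.3.1]
6. p(m(p(e), e, k(p(p(b)), k(p(p(a)), p(e)))))  →  p(m(p(e), e, k(p(p(b)), p(e))))   [R3 at 1.3.2]
7. p(m(p(e), e, k(p(p(b)), p(e))))  →  p(m(p(e), e, p(e)))   [R1 at 1.3]
8. p(m(p(e), e, p(e)))  →  p(p(e))   [R2 at 1]

Reduce t₂ = k(p(p(b)), p(k(p(m(p(p(b)), a, p(a))), e))):
1. k(p(p(b)), p(k(p(m(p(p(b)), a, p(a))), e)))  →  p(k(p(m(p(p(b)), a, p(a))), e))   [R1 at ε]
2. p(k(p(m(p(p(b)), a, p(a))), e))  →  p(k(p(p(a)), e))   [R2 at 1.1.1]
3. p(k(p(p(a)), e))  →  p(e)   [R3 at 1]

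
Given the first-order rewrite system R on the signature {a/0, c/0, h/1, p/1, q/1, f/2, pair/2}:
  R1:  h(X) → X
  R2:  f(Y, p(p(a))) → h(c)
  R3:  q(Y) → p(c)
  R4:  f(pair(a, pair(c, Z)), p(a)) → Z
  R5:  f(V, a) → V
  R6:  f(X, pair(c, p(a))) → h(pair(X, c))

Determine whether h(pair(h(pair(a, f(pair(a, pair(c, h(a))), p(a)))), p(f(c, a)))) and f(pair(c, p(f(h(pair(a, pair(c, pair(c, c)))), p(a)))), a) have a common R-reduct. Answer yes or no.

Reduce t₁ = h(pair(h(pair(a, f(pair(a, pair(c, h(a))), p(a)))), p(f(c, a)))):
1. h(pair(h(pair(a, f(pair(a, pair(c, h(a))), p(a)))), p(f(c, a))))  →  pair(h(pair(a, f(pair(a, pair(c, h(a))), p(a)))), p(f(c, a)))   [R1 at ε]
2. pair(h(pair(a, f(pair(a, pair(c, h(a))), p(a)))), p(f(c, a)))  →  pair(pair(a, f(pair(a, pair(c, h(a))), p(a))), p(f(c, a)))   [R1 at 1]
3. pair(pair(a, f(pair(a, pair(c, h(a))), p(a))), p(f(c, a)))  →  pair(pair(a, h(a)), p(f(c, a)))   [R4 at 1.2]
4. pair(pair(a, h(a)), p(f(c, a)))  →  pair(pair(a, a), p(f(c, a)))   [R1 at 1.2]
5. pair(pair(a, a), p(f(c, a)))  →  pair(pair(a, a), p(c))   [R5 at 2.1]

Reduce t₂ = f(pair(c, p(f(h(pair(a, pair(c, pair(c, c)))), p(a)))), a):
1. f(pair(c, p(f(h(pair(a, pair(c, pair(c, c)))), p(a)))), a)  →  pair(c, p(f(h(pair(a, pair(c, pair(c, c)))), p(a))))   [R5 at ε]
2. pair(c, p(f(h(pair(a, pair(c, pair(c, c)))), p(a))))  →  pair(c, p(f(pair(a, pair(c, pair(c, c))), p(a))))   [R1 at 2.1.1]
3. pair(c, p(f(pair(a, pair(c, pair(c, c))), p(a))))  →  pair(c, p(pair(c, c)))   [R4 at 2.1]

no — NF(t₁) = pair(pair(a, a), p(c)), NF(t₂) = pair(c, p(pair(c, c)))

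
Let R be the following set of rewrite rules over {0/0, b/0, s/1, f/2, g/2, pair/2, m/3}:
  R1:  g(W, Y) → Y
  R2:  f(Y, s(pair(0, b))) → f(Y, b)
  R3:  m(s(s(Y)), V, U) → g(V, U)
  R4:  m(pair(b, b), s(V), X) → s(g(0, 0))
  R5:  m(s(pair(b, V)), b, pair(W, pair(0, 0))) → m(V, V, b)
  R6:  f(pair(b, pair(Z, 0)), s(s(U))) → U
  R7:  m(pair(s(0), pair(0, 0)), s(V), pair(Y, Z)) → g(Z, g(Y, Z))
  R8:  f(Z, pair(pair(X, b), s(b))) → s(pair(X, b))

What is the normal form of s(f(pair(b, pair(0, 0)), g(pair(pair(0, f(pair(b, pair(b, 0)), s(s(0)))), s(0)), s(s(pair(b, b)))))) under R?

1. s(f(pair(b, pair(0, 0)), g(pair(pair(0, f(pair(b, pair(b, 0)), s(s(0)))), s(0)), s(s(pair(b, b))))))  →  s(f(pair(b, pair(0, 0)), s(s(pair(b, b)))))   [R1 at 1.2]
2. s(f(pair(b, pair(0, 0)), s(s(pair(b, b)))))  →  s(pair(b, b))   [R6 at 1]

s(pair(b, b))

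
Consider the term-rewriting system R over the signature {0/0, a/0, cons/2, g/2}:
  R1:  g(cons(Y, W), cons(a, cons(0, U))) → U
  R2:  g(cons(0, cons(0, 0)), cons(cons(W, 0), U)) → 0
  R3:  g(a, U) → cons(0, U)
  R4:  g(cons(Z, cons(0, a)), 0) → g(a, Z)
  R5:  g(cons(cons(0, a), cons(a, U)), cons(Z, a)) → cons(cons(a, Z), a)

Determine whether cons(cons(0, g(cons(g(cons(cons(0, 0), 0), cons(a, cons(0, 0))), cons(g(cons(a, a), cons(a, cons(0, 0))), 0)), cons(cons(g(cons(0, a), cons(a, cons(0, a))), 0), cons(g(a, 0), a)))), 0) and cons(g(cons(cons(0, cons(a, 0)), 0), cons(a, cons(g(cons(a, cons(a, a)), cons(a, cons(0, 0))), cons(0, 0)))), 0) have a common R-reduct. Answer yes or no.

Reduce t₁ = cons(cons(0, g(cons(g(cons(cons(0, 0), 0), cons(a, cons(0, 0))), cons(g(cons(a, a), cons(a, cons(0, 0))), 0)), cons(cons(g(cons(0, a), cons(a, cons(0, a))), 0), cons(g(a, 0), a)))), 0):
1. cons(cons(0, g(cons(g(cons(cons(0, 0), 0), cons(a, cons(0, 0))), cons(g(cons(a, a), cons(a, cons(0, 0))), 0)), cons(cons(g(cons(0, a), cons(a, cons(0, a))), 0), cons(g(a, 0), a)))), 0)  →  cons(cons(0, g(cons(0, cons(g(cons(a, a), cons(a, cons(0, 0))), 0)), cons(cons(g(cons(0, a), cons(a, cons(0, a))), 0), cons(g(a, 0), a)))), 0)   [R1 at 1.2.1.1]
2. cons(cons(0, g(cons(0, cons(g(cons(a, a), cons(a, cons(0, 0))), 0)), cons(cons(g(cons(0, a), cons(a, cons(0, a))), 0), cons(g(a, 0), a)))), 0)  →  cons(cons(0, g(cons(0, cons(0, 0)), cons(cons(g(cons(0, a), cons(a, cons(0, a))), 0), cons(g(a, 0), a)))), 0)   [R1 at 1.2.1.2.1]
3. cons(cons(0, g(cons(0, cons(0, 0)), cons(cons(g(cons(0, a), cons(a, cons(0, a))), 0), cons(g(a, 0), a)))), 0)  →  cons(cons(0, 0), 0)   [R2 at 1.2]

Reduce t₂ = cons(g(cons(cons(0, cons(a, 0)), 0), cons(a, cons(g(cons(a, cons(a, a)), cons(a, cons(0, 0))), cons(0, 0)))), 0):
1. cons(g(cons(cons(0, cons(a, 0)), 0), cons(a, cons(g(cons(a, cons(a, a)), cons(a, cons(0, 0))), cons(0, 0)))), 0)  →  cons(g(cons(cons(0, cons(a, 0)), 0), cons(a, cons(0, cons(0, 0)))), 0)   [R1 at 1.2.2.1]
2. cons(g(cons(cons(0, cons(a, 0)), 0), cons(a, cons(0, cons(0, 0)))), 0)  →  cons(cons(0, 0), 0)   [R1 at 1]

yes — NF(t₁) = cons(cons(0, 0), 0), NF(t₂) = cons(cons(0, 0), 0)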